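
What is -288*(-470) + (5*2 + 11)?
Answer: 135381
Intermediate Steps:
-288*(-470) + (5*2 + 11) = 135360 + (10 + 11) = 135360 + 21 = 135381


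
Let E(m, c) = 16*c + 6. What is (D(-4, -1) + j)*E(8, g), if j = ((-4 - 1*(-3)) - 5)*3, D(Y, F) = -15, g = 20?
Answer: -10758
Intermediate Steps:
j = -18 (j = ((-4 + 3) - 5)*3 = (-1 - 5)*3 = -6*3 = -18)
E(m, c) = 6 + 16*c
(D(-4, -1) + j)*E(8, g) = (-15 - 18)*(6 + 16*20) = -33*(6 + 320) = -33*326 = -10758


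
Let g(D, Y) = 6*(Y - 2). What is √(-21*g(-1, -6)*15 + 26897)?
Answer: √42017 ≈ 204.98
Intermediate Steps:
g(D, Y) = -12 + 6*Y (g(D, Y) = 6*(-2 + Y) = -12 + 6*Y)
√(-21*g(-1, -6)*15 + 26897) = √(-21*(-12 + 6*(-6))*15 + 26897) = √(-21*(-12 - 36)*15 + 26897) = √(-21*(-48)*15 + 26897) = √(1008*15 + 26897) = √(15120 + 26897) = √42017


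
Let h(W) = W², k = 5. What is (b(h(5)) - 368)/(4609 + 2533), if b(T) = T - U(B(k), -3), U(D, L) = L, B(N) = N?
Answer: -170/3571 ≈ -0.047606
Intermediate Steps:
b(T) = 3 + T (b(T) = T - 1*(-3) = T + 3 = 3 + T)
(b(h(5)) - 368)/(4609 + 2533) = ((3 + 5²) - 368)/(4609 + 2533) = ((3 + 25) - 368)/7142 = (28 - 368)*(1/7142) = -340*1/7142 = -170/3571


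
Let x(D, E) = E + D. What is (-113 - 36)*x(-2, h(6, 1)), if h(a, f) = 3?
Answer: -149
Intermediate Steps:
x(D, E) = D + E
(-113 - 36)*x(-2, h(6, 1)) = (-113 - 36)*(-2 + 3) = -149*1 = -149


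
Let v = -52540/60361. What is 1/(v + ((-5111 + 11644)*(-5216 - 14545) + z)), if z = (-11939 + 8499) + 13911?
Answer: -60361/7791889391802 ≈ -7.7466e-9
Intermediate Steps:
z = 10471 (z = -3440 + 13911 = 10471)
v = -52540/60361 (v = -52540*1/60361 = -52540/60361 ≈ -0.87043)
1/(v + ((-5111 + 11644)*(-5216 - 14545) + z)) = 1/(-52540/60361 + ((-5111 + 11644)*(-5216 - 14545) + 10471)) = 1/(-52540/60361 + (6533*(-19761) + 10471)) = 1/(-52540/60361 + (-129098613 + 10471)) = 1/(-52540/60361 - 129088142) = 1/(-7791889391802/60361) = -60361/7791889391802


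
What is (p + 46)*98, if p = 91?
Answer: 13426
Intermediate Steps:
(p + 46)*98 = (91 + 46)*98 = 137*98 = 13426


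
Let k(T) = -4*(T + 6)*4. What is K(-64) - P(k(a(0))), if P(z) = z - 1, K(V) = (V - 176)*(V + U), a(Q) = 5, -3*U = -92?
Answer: 8177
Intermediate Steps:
U = 92/3 (U = -1/3*(-92) = 92/3 ≈ 30.667)
K(V) = (-176 + V)*(92/3 + V) (K(V) = (V - 176)*(V + 92/3) = (-176 + V)*(92/3 + V))
k(T) = -96 - 16*T (k(T) = -4*(6 + T)*4 = -4*(24 + 4*T) = -96 - 16*T)
P(z) = -1 + z
K(-64) - P(k(a(0))) = (-16192/3 + (-64)**2 - 436/3*(-64)) - (-1 + (-96 - 16*5)) = (-16192/3 + 4096 + 27904/3) - (-1 + (-96 - 80)) = 8000 - (-1 - 176) = 8000 - 1*(-177) = 8000 + 177 = 8177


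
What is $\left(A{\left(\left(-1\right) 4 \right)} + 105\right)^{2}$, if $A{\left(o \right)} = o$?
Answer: $10201$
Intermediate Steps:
$\left(A{\left(\left(-1\right) 4 \right)} + 105\right)^{2} = \left(\left(-1\right) 4 + 105\right)^{2} = \left(-4 + 105\right)^{2} = 101^{2} = 10201$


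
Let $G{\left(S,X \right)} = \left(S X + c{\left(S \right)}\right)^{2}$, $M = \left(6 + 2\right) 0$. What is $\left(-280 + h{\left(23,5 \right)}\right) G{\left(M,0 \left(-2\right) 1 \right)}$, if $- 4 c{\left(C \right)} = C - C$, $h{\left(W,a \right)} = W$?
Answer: $0$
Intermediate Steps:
$c{\left(C \right)} = 0$ ($c{\left(C \right)} = - \frac{C - C}{4} = \left(- \frac{1}{4}\right) 0 = 0$)
$M = 0$ ($M = 8 \cdot 0 = 0$)
$G{\left(S,X \right)} = S^{2} X^{2}$ ($G{\left(S,X \right)} = \left(S X + 0\right)^{2} = \left(S X\right)^{2} = S^{2} X^{2}$)
$\left(-280 + h{\left(23,5 \right)}\right) G{\left(M,0 \left(-2\right) 1 \right)} = \left(-280 + 23\right) 0^{2} \left(0 \left(-2\right) 1\right)^{2} = - 257 \cdot 0 \left(0 \cdot 1\right)^{2} = - 257 \cdot 0 \cdot 0^{2} = - 257 \cdot 0 \cdot 0 = \left(-257\right) 0 = 0$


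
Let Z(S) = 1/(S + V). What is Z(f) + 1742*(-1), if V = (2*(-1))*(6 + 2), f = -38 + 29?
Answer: -43551/25 ≈ -1742.0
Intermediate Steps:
f = -9
V = -16 (V = -2*8 = -16)
Z(S) = 1/(-16 + S) (Z(S) = 1/(S - 16) = 1/(-16 + S))
Z(f) + 1742*(-1) = 1/(-16 - 9) + 1742*(-1) = 1/(-25) - 1742 = -1/25 - 1742 = -43551/25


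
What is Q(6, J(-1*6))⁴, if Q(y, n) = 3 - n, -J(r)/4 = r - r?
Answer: 81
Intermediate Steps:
J(r) = 0 (J(r) = -4*(r - r) = -4*0 = 0)
Q(6, J(-1*6))⁴ = (3 - 1*0)⁴ = (3 + 0)⁴ = 3⁴ = 81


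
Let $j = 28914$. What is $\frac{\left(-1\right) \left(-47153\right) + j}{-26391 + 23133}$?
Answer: $- \frac{76067}{3258} \approx -23.348$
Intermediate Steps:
$\frac{\left(-1\right) \left(-47153\right) + j}{-26391 + 23133} = \frac{\left(-1\right) \left(-47153\right) + 28914}{-26391 + 23133} = \frac{47153 + 28914}{-3258} = 76067 \left(- \frac{1}{3258}\right) = - \frac{76067}{3258}$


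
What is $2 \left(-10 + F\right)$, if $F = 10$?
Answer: $0$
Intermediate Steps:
$2 \left(-10 + F\right) = 2 \left(-10 + 10\right) = 2 \cdot 0 = 0$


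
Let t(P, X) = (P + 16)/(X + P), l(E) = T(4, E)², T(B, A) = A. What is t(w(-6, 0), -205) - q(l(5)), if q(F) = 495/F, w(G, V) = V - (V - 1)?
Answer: -1193/60 ≈ -19.883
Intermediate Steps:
l(E) = E²
w(G, V) = 1 (w(G, V) = V - (-1 + V) = V + (1 - V) = 1)
t(P, X) = (16 + P)/(P + X)
t(w(-6, 0), -205) - q(l(5)) = (16 + 1)/(1 - 205) - 495/(5²) = 17/(-204) - 495/25 = -1/204*17 - 495/25 = -1/12 - 1*99/5 = -1/12 - 99/5 = -1193/60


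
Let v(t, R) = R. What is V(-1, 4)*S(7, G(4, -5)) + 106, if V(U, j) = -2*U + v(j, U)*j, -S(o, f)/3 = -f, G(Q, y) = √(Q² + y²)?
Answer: 106 - 6*√41 ≈ 67.581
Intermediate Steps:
S(o, f) = 3*f (S(o, f) = -(-3)*f = 3*f)
V(U, j) = -2*U + U*j
V(-1, 4)*S(7, G(4, -5)) + 106 = (-(-2 + 4))*(3*√(4² + (-5)²)) + 106 = (-1*2)*(3*√(16 + 25)) + 106 = -6*√41 + 106 = 106 - 6*√41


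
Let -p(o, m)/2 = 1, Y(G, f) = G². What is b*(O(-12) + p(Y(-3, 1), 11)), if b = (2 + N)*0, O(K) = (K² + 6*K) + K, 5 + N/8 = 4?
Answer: 0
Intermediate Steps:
p(o, m) = -2 (p(o, m) = -2*1 = -2)
N = -8 (N = -40 + 8*4 = -40 + 32 = -8)
O(K) = K² + 7*K
b = 0 (b = (2 - 8)*0 = -6*0 = 0)
b*(O(-12) + p(Y(-3, 1), 11)) = 0*(-12*(7 - 12) - 2) = 0*(-12*(-5) - 2) = 0*(60 - 2) = 0*58 = 0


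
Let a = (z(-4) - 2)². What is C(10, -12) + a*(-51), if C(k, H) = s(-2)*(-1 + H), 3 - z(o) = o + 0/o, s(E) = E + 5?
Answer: -1314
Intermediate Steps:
s(E) = 5 + E
z(o) = 3 - o (z(o) = 3 - (o + 0/o) = 3 - (o + 0) = 3 - o)
C(k, H) = -3 + 3*H (C(k, H) = (5 - 2)*(-1 + H) = 3*(-1 + H) = -3 + 3*H)
a = 25 (a = ((3 - 1*(-4)) - 2)² = ((3 + 4) - 2)² = (7 - 2)² = 5² = 25)
C(10, -12) + a*(-51) = (-3 + 3*(-12)) + 25*(-51) = (-3 - 36) - 1275 = -39 - 1275 = -1314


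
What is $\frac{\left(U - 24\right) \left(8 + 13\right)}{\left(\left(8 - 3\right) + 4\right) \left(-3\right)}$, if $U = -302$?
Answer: $\frac{2282}{9} \approx 253.56$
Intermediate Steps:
$\frac{\left(U - 24\right) \left(8 + 13\right)}{\left(\left(8 - 3\right) + 4\right) \left(-3\right)} = \frac{\left(-302 - 24\right) \left(8 + 13\right)}{\left(\left(8 - 3\right) + 4\right) \left(-3\right)} = \frac{\left(-326\right) 21}{\left(5 + 4\right) \left(-3\right)} = - \frac{6846}{9 \left(-3\right)} = - \frac{6846}{-27} = \left(-6846\right) \left(- \frac{1}{27}\right) = \frac{2282}{9}$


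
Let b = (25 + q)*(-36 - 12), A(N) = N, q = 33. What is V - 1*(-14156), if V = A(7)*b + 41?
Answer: -5291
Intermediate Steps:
b = -2784 (b = (25 + 33)*(-36 - 12) = 58*(-48) = -2784)
V = -19447 (V = 7*(-2784) + 41 = -19488 + 41 = -19447)
V - 1*(-14156) = -19447 - 1*(-14156) = -19447 + 14156 = -5291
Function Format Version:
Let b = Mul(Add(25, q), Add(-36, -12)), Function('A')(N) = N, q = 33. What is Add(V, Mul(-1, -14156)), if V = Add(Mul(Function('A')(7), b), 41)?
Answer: -5291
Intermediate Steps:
b = -2784 (b = Mul(Add(25, 33), Add(-36, -12)) = Mul(58, -48) = -2784)
V = -19447 (V = Add(Mul(7, -2784), 41) = Add(-19488, 41) = -19447)
Add(V, Mul(-1, -14156)) = Add(-19447, Mul(-1, -14156)) = Add(-19447, 14156) = -5291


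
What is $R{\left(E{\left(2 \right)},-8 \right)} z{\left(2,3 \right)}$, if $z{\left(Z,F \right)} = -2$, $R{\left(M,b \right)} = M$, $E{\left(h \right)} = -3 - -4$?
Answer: $-2$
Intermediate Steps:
$E{\left(h \right)} = 1$ ($E{\left(h \right)} = -3 + 4 = 1$)
$R{\left(E{\left(2 \right)},-8 \right)} z{\left(2,3 \right)} = 1 \left(-2\right) = -2$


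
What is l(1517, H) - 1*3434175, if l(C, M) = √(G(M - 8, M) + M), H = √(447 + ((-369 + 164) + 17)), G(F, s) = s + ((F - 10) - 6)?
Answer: -3434175 + √(-24 + 3*√259) ≈ -3.4342e+6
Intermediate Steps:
G(F, s) = -16 + F + s (G(F, s) = s + ((-10 + F) - 6) = s + (-16 + F) = -16 + F + s)
H = √259 (H = √(447 + (-205 + 17)) = √(447 - 188) = √259 ≈ 16.093)
l(C, M) = √(-24 + 3*M) (l(C, M) = √((-16 + (M - 8) + M) + M) = √((-16 + (-8 + M) + M) + M) = √((-24 + 2*M) + M) = √(-24 + 3*M))
l(1517, H) - 1*3434175 = √(-24 + 3*√259) - 1*3434175 = √(-24 + 3*√259) - 3434175 = -3434175 + √(-24 + 3*√259)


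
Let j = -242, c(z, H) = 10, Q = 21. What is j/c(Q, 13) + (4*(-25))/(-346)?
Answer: -20683/865 ≈ -23.911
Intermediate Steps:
j/c(Q, 13) + (4*(-25))/(-346) = -242/10 + (4*(-25))/(-346) = -242*1/10 - 100*(-1/346) = -121/5 + 50/173 = -20683/865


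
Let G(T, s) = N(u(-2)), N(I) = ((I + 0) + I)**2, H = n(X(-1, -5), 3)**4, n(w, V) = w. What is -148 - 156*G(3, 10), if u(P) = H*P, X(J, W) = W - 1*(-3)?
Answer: -639124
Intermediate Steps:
X(J, W) = 3 + W (X(J, W) = W + 3 = 3 + W)
H = 16 (H = (3 - 5)**4 = (-2)**4 = 16)
u(P) = 16*P
N(I) = 4*I**2 (N(I) = (I + I)**2 = (2*I)**2 = 4*I**2)
G(T, s) = 4096 (G(T, s) = 4*(16*(-2))**2 = 4*(-32)**2 = 4*1024 = 4096)
-148 - 156*G(3, 10) = -148 - 156*4096 = -148 - 638976 = -639124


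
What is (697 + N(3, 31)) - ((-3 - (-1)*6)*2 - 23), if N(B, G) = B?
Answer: 717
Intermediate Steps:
(697 + N(3, 31)) - ((-3 - (-1)*6)*2 - 23) = (697 + 3) - ((-3 - (-1)*6)*2 - 23) = 700 - ((-3 - 1*(-6))*2 - 23) = 700 - ((-3 + 6)*2 - 23) = 700 - (3*2 - 23) = 700 - (6 - 23) = 700 - 1*(-17) = 700 + 17 = 717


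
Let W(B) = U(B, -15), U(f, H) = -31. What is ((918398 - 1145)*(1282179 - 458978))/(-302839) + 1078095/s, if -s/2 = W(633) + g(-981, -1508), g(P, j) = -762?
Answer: -1197236079537153/480302654 ≈ -2.4927e+6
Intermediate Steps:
W(B) = -31
s = 1586 (s = -2*(-31 - 762) = -2*(-793) = 1586)
((918398 - 1145)*(1282179 - 458978))/(-302839) + 1078095/s = ((918398 - 1145)*(1282179 - 458978))/(-302839) + 1078095/1586 = (917253*823201)*(-1/302839) + 1078095*(1/1586) = 755083586853*(-1/302839) + 1078095/1586 = -755083586853/302839 + 1078095/1586 = -1197236079537153/480302654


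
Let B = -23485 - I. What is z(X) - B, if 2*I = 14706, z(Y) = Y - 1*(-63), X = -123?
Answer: 30778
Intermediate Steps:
z(Y) = 63 + Y (z(Y) = Y + 63 = 63 + Y)
I = 7353 (I = (1/2)*14706 = 7353)
B = -30838 (B = -23485 - 1*7353 = -23485 - 7353 = -30838)
z(X) - B = (63 - 123) - 1*(-30838) = -60 + 30838 = 30778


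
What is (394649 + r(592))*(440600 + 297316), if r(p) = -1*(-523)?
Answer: 291603741552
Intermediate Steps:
r(p) = 523
(394649 + r(592))*(440600 + 297316) = (394649 + 523)*(440600 + 297316) = 395172*737916 = 291603741552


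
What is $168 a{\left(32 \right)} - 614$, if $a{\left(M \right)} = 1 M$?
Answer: $4762$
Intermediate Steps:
$a{\left(M \right)} = M$
$168 a{\left(32 \right)} - 614 = 168 \cdot 32 - 614 = 5376 - 614 = 4762$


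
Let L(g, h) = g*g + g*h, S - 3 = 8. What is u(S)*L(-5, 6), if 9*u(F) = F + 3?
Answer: -70/9 ≈ -7.7778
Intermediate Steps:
S = 11 (S = 3 + 8 = 11)
u(F) = 1/3 + F/9 (u(F) = (F + 3)/9 = (3 + F)/9 = 1/3 + F/9)
L(g, h) = g**2 + g*h
u(S)*L(-5, 6) = (1/3 + (1/9)*11)*(-5*(-5 + 6)) = (1/3 + 11/9)*(-5*1) = (14/9)*(-5) = -70/9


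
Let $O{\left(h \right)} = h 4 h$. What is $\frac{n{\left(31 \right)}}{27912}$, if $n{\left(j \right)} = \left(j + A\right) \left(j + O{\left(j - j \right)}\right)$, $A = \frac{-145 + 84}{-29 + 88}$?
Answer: $\frac{6851}{205851} \approx 0.033281$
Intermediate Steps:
$O{\left(h \right)} = 4 h^{2}$ ($O{\left(h \right)} = 4 h h = 4 h^{2}$)
$A = - \frac{61}{59} \approx -1.0339$
$n{\left(j \right)} = j \left(- \frac{61}{59} + j\right)$ ($n{\left(j \right)} = \left(j - \frac{61}{59}\right) \left(j + 4 \left(j - j\right)^{2}\right) = \left(- \frac{61}{59} + j\right) \left(j + 4 \cdot 0^{2}\right) = \left(- \frac{61}{59} + j\right) \left(j + 4 \cdot 0\right) = \left(- \frac{61}{59} + j\right) \left(j + 0\right) = \left(- \frac{61}{59} + j\right) j = j \left(- \frac{61}{59} + j\right)$)
$\frac{n{\left(31 \right)}}{27912} = \frac{\frac{1}{59} \cdot 31 \left(-61 + 59 \cdot 31\right)}{27912} = \frac{1}{59} \cdot 31 \left(-61 + 1829\right) \frac{1}{27912} = \frac{1}{59} \cdot 31 \cdot 1768 \cdot \frac{1}{27912} = \frac{54808}{59} \cdot \frac{1}{27912} = \frac{6851}{205851}$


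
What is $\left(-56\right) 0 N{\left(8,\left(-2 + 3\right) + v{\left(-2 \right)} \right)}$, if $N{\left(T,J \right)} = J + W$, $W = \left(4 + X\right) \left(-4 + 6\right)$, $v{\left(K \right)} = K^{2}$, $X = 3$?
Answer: $0$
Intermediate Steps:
$W = 14$ ($W = \left(4 + 3\right) \left(-4 + 6\right) = 7 \cdot 2 = 14$)
$N{\left(T,J \right)} = 14 + J$ ($N{\left(T,J \right)} = J + 14 = 14 + J$)
$\left(-56\right) 0 N{\left(8,\left(-2 + 3\right) + v{\left(-2 \right)} \right)} = \left(-56\right) 0 \left(14 + \left(\left(-2 + 3\right) + \left(-2\right)^{2}\right)\right) = 0 \left(14 + \left(1 + 4\right)\right) = 0 \left(14 + 5\right) = 0 \cdot 19 = 0$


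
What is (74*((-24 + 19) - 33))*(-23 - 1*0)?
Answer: 64676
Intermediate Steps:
(74*((-24 + 19) - 33))*(-23 - 1*0) = (74*(-5 - 33))*(-23 + 0) = (74*(-38))*(-23) = -2812*(-23) = 64676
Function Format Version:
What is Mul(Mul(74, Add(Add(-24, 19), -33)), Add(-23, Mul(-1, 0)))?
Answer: 64676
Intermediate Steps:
Mul(Mul(74, Add(Add(-24, 19), -33)), Add(-23, Mul(-1, 0))) = Mul(Mul(74, Add(-5, -33)), Add(-23, 0)) = Mul(Mul(74, -38), -23) = Mul(-2812, -23) = 64676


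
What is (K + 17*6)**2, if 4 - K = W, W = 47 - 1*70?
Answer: 16641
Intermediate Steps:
W = -23 (W = 47 - 70 = -23)
K = 27 (K = 4 - 1*(-23) = 4 + 23 = 27)
(K + 17*6)**2 = (27 + 17*6)**2 = (27 + 102)**2 = 129**2 = 16641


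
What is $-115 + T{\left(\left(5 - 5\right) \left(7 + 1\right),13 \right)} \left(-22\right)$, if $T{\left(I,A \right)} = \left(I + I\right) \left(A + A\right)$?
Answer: $-115$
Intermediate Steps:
$T{\left(I,A \right)} = 4 A I$ ($T{\left(I,A \right)} = 2 I 2 A = 4 A I$)
$-115 + T{\left(\left(5 - 5\right) \left(7 + 1\right),13 \right)} \left(-22\right) = -115 + 4 \cdot 13 \left(5 - 5\right) \left(7 + 1\right) \left(-22\right) = -115 + 4 \cdot 13 \cdot 0 \cdot 8 \left(-22\right) = -115 + 4 \cdot 13 \cdot 0 \left(-22\right) = -115 + 0 \left(-22\right) = -115 + 0 = -115$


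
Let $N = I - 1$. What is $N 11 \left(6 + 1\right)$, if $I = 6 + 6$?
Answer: $847$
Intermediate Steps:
$I = 12$
$N = 11$ ($N = 12 - 1 = 11$)
$N 11 \left(6 + 1\right) = 11 \cdot 11 \left(6 + 1\right) = 121 \cdot 7 = 847$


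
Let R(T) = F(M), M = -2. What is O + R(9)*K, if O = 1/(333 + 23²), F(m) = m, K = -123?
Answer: 212053/862 ≈ 246.00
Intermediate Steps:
O = 1/862 (O = 1/(333 + 529) = 1/862 ≈ 0.0011601)
R(T) = -2
O + R(9)*K = 1/862 - 2*(-123) = 1/862 + 246 = 212053/862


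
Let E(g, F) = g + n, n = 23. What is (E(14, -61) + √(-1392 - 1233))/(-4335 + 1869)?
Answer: -37/2466 - 5*I*√105/2466 ≈ -0.015004 - 0.020776*I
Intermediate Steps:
E(g, F) = 23 + g (E(g, F) = g + 23 = 23 + g)
(E(14, -61) + √(-1392 - 1233))/(-4335 + 1869) = ((23 + 14) + √(-1392 - 1233))/(-4335 + 1869) = (37 + √(-2625))/(-2466) = (37 + 5*I*√105)*(-1/2466) = -37/2466 - 5*I*√105/2466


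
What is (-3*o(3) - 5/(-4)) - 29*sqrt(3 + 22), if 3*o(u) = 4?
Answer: -591/4 ≈ -147.75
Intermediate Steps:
o(u) = 4/3 (o(u) = (1/3)*4 = 4/3)
(-3*o(3) - 5/(-4)) - 29*sqrt(3 + 22) = (-3*4/3 - 5/(-4)) - 29*sqrt(3 + 22) = (-4 - 5*(-1/4)) - 29*sqrt(25) = (-4 + 5/4) - 29*5 = -11/4 - 145 = -591/4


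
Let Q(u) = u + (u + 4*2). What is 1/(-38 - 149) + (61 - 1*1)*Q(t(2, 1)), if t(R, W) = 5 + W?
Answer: 224399/187 ≈ 1200.0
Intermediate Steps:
Q(u) = 8 + 2*u (Q(u) = u + (u + 8) = u + (8 + u) = 8 + 2*u)
1/(-38 - 149) + (61 - 1*1)*Q(t(2, 1)) = 1/(-38 - 149) + (61 - 1*1)*(8 + 2*(5 + 1)) = 1/(-187) + (61 - 1)*(8 + 2*6) = -1/187 + 60*(8 + 12) = -1/187 + 60*20 = -1/187 + 1200 = 224399/187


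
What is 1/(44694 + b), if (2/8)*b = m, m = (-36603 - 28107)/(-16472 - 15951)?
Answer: 32423/1449372402 ≈ 2.2370e-5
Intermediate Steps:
m = 64710/32423 (m = -64710/(-32423) = -64710*(-1/32423) = 64710/32423 ≈ 1.9958)
b = 258840/32423 (b = 4*(64710/32423) = 258840/32423 ≈ 7.9832)
1/(44694 + b) = 1/(44694 + 258840/32423) = 1/(1449372402/32423) = 32423/1449372402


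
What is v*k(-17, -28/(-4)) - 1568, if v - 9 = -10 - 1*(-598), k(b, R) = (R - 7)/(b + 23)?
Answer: -1568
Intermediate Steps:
k(b, R) = (-7 + R)/(23 + b)
v = 597 (v = 9 + (-10 - 1*(-598)) = 9 + (-10 + 598) = 9 + 588 = 597)
v*k(-17, -28/(-4)) - 1568 = 597*((-7 - 28/(-4))/(23 - 17)) - 1568 = 597*((-7 - 28*(-1/4))/6) - 1568 = 597*((-7 + 7)/6) - 1568 = 597*((1/6)*0) - 1568 = 597*0 - 1568 = 0 - 1568 = -1568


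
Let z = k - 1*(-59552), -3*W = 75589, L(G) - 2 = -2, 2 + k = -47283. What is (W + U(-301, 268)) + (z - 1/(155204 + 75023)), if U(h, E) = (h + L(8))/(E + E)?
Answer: -4786711950125/370205016 ≈ -12930.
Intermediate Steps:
k = -47285 (k = -2 - 47283 = -47285)
L(G) = 0 (L(G) = 2 - 2 = 0)
W = -75589/3 (W = -⅓*75589 = -75589/3 ≈ -25196.)
z = 12267 (z = -47285 - 1*(-59552) = -47285 + 59552 = 12267)
U(h, E) = h/(2*E) (U(h, E) = (h + 0)/(E + E) = h/((2*E)) = h*(1/(2*E)) = h/(2*E))
(W + U(-301, 268)) + (z - 1/(155204 + 75023)) = (-75589/3 + (½)*(-301)/268) + (12267 - 1/(155204 + 75023)) = (-75589/3 + (½)*(-301)*(1/268)) + (12267 - 1/230227) = (-75589/3 - 301/536) + (12267 - 1*1/230227) = -40516607/1608 + (12267 - 1/230227) = -40516607/1608 + 2824194608/230227 = -4786711950125/370205016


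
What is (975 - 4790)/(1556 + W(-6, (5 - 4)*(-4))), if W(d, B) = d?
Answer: -763/310 ≈ -2.4613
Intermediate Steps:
(975 - 4790)/(1556 + W(-6, (5 - 4)*(-4))) = (975 - 4790)/(1556 - 6) = -3815/1550 = -3815*1/1550 = -763/310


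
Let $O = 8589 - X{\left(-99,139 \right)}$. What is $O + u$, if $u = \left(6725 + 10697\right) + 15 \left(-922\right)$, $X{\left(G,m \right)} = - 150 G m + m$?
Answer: $-2052108$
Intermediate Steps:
$X{\left(G,m \right)} = m - 150 G m$ ($X{\left(G,m \right)} = - 150 G m + m = m - 150 G m$)
$u = 3592$ ($u = 17422 - 13830 = 3592$)
$O = -2055700$ ($O = 8589 - 139 \left(1 - -14850\right) = 8589 - 139 \left(1 + 14850\right) = 8589 - 139 \cdot 14851 = 8589 - 2064289 = -2055700$)
$O + u = -2055700 + 3592 = -2052108$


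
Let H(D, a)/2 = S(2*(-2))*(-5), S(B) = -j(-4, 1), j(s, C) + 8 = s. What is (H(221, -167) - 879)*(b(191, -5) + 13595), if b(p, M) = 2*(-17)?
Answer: -13547439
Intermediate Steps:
j(s, C) = -8 + s
b(p, M) = -34
S(B) = 12 (S(B) = -(-8 - 4) = -1*(-12) = 12)
H(D, a) = -120 (H(D, a) = 2*(12*(-5)) = 2*(-60) = -120)
(H(221, -167) - 879)*(b(191, -5) + 13595) = (-120 - 879)*(-34 + 13595) = -999*13561 = -13547439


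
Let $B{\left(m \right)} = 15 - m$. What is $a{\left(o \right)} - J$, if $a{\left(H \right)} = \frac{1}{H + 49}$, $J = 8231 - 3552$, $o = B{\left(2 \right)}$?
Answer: $- \frac{290097}{62} \approx -4679.0$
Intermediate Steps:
$o = 13$ ($o = 15 - 2 = 13$)
$J = 4679$
$a{\left(H \right)} = \frac{1}{49 + H}$
$a{\left(o \right)} - J = \frac{1}{49 + 13} - 4679 = \frac{1}{62} - 4679 = - \frac{290097}{62}$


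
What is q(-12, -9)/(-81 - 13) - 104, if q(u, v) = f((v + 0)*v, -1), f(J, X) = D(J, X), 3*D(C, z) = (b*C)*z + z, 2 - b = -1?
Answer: -14542/141 ≈ -103.13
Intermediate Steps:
b = 3 (b = 2 - 1*(-1) = 2 + 1 = 3)
D(C, z) = z/3 + C*z (D(C, z) = ((3*C)*z + z)/3 = (3*C*z + z)/3 = (z + 3*C*z)/3 = z/3 + C*z)
f(J, X) = X*(⅓ + J)
q(u, v) = -⅓ - v² (q(u, v) = -(⅓ + (v + 0)*v) = -(⅓ + v*v) = -(⅓ + v²) = -⅓ - v²)
q(-12, -9)/(-81 - 13) - 104 = (-⅓ - 1*(-9)²)/(-81 - 13) - 104 = (-⅓ - 1*81)/(-94) - 104 = (-⅓ - 81)*(-1/94) - 104 = -244/3*(-1/94) - 104 = 122/141 - 104 = -14542/141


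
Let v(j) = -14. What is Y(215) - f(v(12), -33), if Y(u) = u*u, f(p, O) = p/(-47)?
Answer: 2172561/47 ≈ 46225.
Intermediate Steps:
f(p, O) = -p/47 (f(p, O) = p*(-1/47) = -p/47)
Y(u) = u²
Y(215) - f(v(12), -33) = 215² - (-1)*(-14)/47 = 46225 - 1*14/47 = 46225 - 14/47 = 2172561/47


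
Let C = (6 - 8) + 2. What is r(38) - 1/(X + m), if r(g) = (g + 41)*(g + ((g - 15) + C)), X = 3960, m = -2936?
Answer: 4934655/1024 ≈ 4819.0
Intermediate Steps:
C = 0 (C = -2 + 2 = 0)
r(g) = (-15 + 2*g)*(41 + g) (r(g) = (g + 41)*(g + ((g - 15) + 0)) = (41 + g)*(g + ((-15 + g) + 0)) = (41 + g)*(g + (-15 + g)) = (41 + g)*(-15 + 2*g) = (-15 + 2*g)*(41 + g))
r(38) - 1/(X + m) = (-615 + 2*38² + 67*38) - 1/(3960 - 2936) = (-615 + 2*1444 + 2546) - 1/1024 = (-615 + 2888 + 2546) - 1*1/1024 = 4819 - 1/1024 = 4934655/1024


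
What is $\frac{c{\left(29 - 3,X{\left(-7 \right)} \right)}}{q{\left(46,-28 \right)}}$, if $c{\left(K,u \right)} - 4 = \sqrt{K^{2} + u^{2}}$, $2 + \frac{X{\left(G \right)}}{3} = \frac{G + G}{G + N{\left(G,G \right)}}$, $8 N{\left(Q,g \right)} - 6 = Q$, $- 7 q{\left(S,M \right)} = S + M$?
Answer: $- \frac{14}{9} - \frac{7 \sqrt{61010}}{171} \approx -11.667$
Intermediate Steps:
$q{\left(S,M \right)} = - \frac{M}{7} - \frac{S}{7}$ ($q{\left(S,M \right)} = - \frac{S + M}{7} = - \frac{M + S}{7} = - \frac{M}{7} - \frac{S}{7}$)
$N{\left(Q,g \right)} = \frac{3}{4} + \frac{Q}{8}$
$X{\left(G \right)} = -6 + \frac{6 G}{\frac{3}{4} + \frac{9 G}{8}}$ ($X{\left(G \right)} = -6 + 3 \frac{G + G}{G + \left(\frac{3}{4} + \frac{G}{8}\right)} = -6 + 3 \frac{2 G}{\frac{3}{4} + \frac{9 G}{8}} = -6 + \frac{6 G}{\frac{3}{4} + \frac{9 G}{8}}$)
$c{\left(K,u \right)} = 4 + \sqrt{K^{2} + u^{2}}$
$\frac{c{\left(29 - 3,X{\left(-7 \right)} \right)}}{q{\left(46,-28 \right)}} = \frac{4 + \sqrt{\left(29 - 3\right)^{2} + \left(\frac{2 \left(-6 - -7\right)}{2 + 3 \left(-7\right)}\right)^{2}}}{\left(- \frac{1}{7}\right) \left(-28\right) - \frac{46}{7}} = \frac{4 + \sqrt{26^{2} + \left(\frac{2 \left(-6 + 7\right)}{2 - 21}\right)^{2}}}{4 - \frac{46}{7}} = \frac{4 + \sqrt{676 + \left(2 \frac{1}{-19} \cdot 1\right)^{2}}}{- \frac{18}{7}} = \left(4 + \sqrt{676 + \left(2 \left(- \frac{1}{19}\right) 1\right)^{2}}\right) \left(- \frac{7}{18}\right) = \left(4 + \sqrt{676 + \left(- \frac{2}{19}\right)^{2}}\right) \left(- \frac{7}{18}\right) = \left(4 + \sqrt{676 + \frac{4}{361}}\right) \left(- \frac{7}{18}\right) = \left(4 + \sqrt{\frac{244040}{361}}\right) \left(- \frac{7}{18}\right) = \left(4 + \frac{2 \sqrt{61010}}{19}\right) \left(- \frac{7}{18}\right) = - \frac{14}{9} - \frac{7 \sqrt{61010}}{171}$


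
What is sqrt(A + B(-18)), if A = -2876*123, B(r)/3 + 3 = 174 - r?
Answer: I*sqrt(353181) ≈ 594.29*I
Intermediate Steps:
B(r) = 513 - 3*r (B(r) = -9 + 3*(174 - r) = -9 + (522 - 3*r) = 513 - 3*r)
A = -353748
sqrt(A + B(-18)) = sqrt(-353748 + (513 - 3*(-18))) = sqrt(-353748 + (513 + 54)) = sqrt(-353748 + 567) = sqrt(-353181) = I*sqrt(353181)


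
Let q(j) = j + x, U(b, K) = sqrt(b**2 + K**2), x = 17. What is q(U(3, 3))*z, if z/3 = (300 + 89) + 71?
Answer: 23460 + 4140*sqrt(2) ≈ 29315.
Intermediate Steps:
z = 1380 (z = 3*((300 + 89) + 71) = 3*(389 + 71) = 3*460 = 1380)
U(b, K) = sqrt(K**2 + b**2)
q(j) = 17 + j (q(j) = j + 17 = 17 + j)
q(U(3, 3))*z = (17 + sqrt(3**2 + 3**2))*1380 = (17 + sqrt(9 + 9))*1380 = (17 + sqrt(18))*1380 = (17 + 3*sqrt(2))*1380 = 23460 + 4140*sqrt(2)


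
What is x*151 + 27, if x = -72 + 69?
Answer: -426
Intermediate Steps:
x = -3
x*151 + 27 = -3*151 + 27 = -453 + 27 = -426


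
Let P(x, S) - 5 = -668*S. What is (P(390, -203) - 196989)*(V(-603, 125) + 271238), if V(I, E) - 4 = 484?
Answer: -16678541880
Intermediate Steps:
V(I, E) = 488 (V(I, E) = 4 + 484 = 488)
P(x, S) = 5 - 668*S
(P(390, -203) - 196989)*(V(-603, 125) + 271238) = ((5 - 668*(-203)) - 196989)*(488 + 271238) = ((5 + 135604) - 196989)*271726 = (135609 - 196989)*271726 = -61380*271726 = -16678541880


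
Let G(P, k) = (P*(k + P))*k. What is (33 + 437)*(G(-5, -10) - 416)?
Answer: -548020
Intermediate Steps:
G(P, k) = P*k*(P + k) (G(P, k) = (P*(P + k))*k = P*k*(P + k))
(33 + 437)*(G(-5, -10) - 416) = (33 + 437)*(-5*(-10)*(-5 - 10) - 416) = 470*(-5*(-10)*(-15) - 416) = 470*(-750 - 416) = 470*(-1166) = -548020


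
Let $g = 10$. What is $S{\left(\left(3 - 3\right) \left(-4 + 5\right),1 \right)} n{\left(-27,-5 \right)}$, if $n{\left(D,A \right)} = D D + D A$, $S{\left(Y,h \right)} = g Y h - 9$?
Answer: $-7776$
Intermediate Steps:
$S{\left(Y,h \right)} = -9 + 10 Y h$ ($S{\left(Y,h \right)} = 10 Y h - 9 = -9 + 10 Y h$)
$n{\left(D,A \right)} = D^{2} + A D$
$S{\left(\left(3 - 3\right) \left(-4 + 5\right),1 \right)} n{\left(-27,-5 \right)} = \left(-9 + 10 \left(3 - 3\right) \left(-4 + 5\right) 1\right) \left(- 27 \left(-5 - 27\right)\right) = \left(-9 + 10 \cdot 0 \cdot 1 \cdot 1\right) \left(\left(-27\right) \left(-32\right)\right) = \left(-9 + 10 \cdot 0 \cdot 1\right) 864 = \left(-9 + 0\right) 864 = \left(-9\right) 864 = -7776$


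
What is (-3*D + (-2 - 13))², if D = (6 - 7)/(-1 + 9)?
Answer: 13689/64 ≈ 213.89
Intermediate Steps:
D = -⅛ (D = -1/8 = -1*⅛ = -⅛ ≈ -0.12500)
(-3*D + (-2 - 13))² = (-3*(-⅛) + (-2 - 13))² = (3/8 - 15)² = (-117/8)² = 13689/64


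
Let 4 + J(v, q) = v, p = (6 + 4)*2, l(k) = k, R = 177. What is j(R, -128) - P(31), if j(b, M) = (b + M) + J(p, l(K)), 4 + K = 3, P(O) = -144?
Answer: 209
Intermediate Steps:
K = -1 (K = -4 + 3 = -1)
p = 20 (p = 10*2 = 20)
J(v, q) = -4 + v
j(b, M) = 16 + M + b (j(b, M) = (b + M) + (-4 + 20) = (M + b) + 16 = 16 + M + b)
j(R, -128) - P(31) = (16 - 128 + 177) - 1*(-144) = 65 + 144 = 209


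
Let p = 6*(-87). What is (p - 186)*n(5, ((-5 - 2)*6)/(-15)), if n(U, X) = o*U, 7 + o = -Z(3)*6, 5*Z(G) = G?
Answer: 37524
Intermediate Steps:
Z(G) = G/5
p = -522
o = -53/5 (o = -7 - (1/5)*3*6 = -7 - 3*6/5 = -7 - 1*18/5 = -7 - 18/5 = -53/5 ≈ -10.600)
n(U, X) = -53*U/5
(p - 186)*n(5, ((-5 - 2)*6)/(-15)) = (-522 - 186)*(-53/5*5) = -708*(-53) = 37524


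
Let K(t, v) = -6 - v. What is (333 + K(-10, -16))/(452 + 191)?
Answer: 343/643 ≈ 0.53344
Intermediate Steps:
(333 + K(-10, -16))/(452 + 191) = (333 + (-6 - 1*(-16)))/(452 + 191) = (333 + (-6 + 16))/643 = (333 + 10)*(1/643) = 343*(1/643) = 343/643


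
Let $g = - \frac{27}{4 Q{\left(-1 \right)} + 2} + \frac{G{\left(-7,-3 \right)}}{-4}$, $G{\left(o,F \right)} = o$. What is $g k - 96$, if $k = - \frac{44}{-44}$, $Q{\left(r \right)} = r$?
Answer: $- \frac{323}{4} \approx -80.75$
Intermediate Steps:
$g = \frac{61}{4}$ ($g = - \frac{27}{4 \left(-1\right) + 2} - \frac{7}{-4} = - \frac{27}{-4 + 2} - - \frac{7}{4} = - \frac{27}{-2} + \frac{7}{4} = \left(-27\right) \left(- \frac{1}{2}\right) + \frac{7}{4} = \frac{27}{2} + \frac{7}{4} = \frac{61}{4} \approx 15.25$)
$k = 1$ ($k = \left(-44\right) \left(- \frac{1}{44}\right) = 1$)
$g k - 96 = \frac{61}{4} \cdot 1 - 96 = \frac{61}{4} - 96 = - \frac{323}{4}$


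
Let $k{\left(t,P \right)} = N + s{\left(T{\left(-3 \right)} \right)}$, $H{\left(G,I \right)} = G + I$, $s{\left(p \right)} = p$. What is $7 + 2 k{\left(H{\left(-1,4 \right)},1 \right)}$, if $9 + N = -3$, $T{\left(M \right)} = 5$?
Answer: $-7$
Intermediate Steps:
$N = -12$ ($N = -9 - 3 = -12$)
$k{\left(t,P \right)} = -7$ ($k{\left(t,P \right)} = -12 + 5 = -7$)
$7 + 2 k{\left(H{\left(-1,4 \right)},1 \right)} = 7 + 2 \left(-7\right) = 7 - 14 = -7$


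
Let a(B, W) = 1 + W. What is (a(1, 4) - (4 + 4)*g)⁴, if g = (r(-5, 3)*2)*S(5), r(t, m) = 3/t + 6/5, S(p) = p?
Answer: 3418801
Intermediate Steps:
r(t, m) = 6/5 + 3/t (r(t, m) = 3/t + 6*(⅕) = 3/t + 6/5 = 6/5 + 3/t)
g = 6 (g = ((6/5 + 3/(-5))*2)*5 = ((6/5 + 3*(-⅕))*2)*5 = ((6/5 - ⅗)*2)*5 = ((⅗)*2)*5 = (6/5)*5 = 6)
(a(1, 4) - (4 + 4)*g)⁴ = ((1 + 4) - (4 + 4)*6)⁴ = (5 - 8*6)⁴ = (5 - 1*48)⁴ = (5 - 48)⁴ = (-43)⁴ = 3418801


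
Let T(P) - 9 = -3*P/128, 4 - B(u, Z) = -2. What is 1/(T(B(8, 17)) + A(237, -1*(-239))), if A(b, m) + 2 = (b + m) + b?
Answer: 64/46071 ≈ 0.0013892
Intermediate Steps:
B(u, Z) = 6 (B(u, Z) = 4 - 1*(-2) = 4 + 2 = 6)
T(P) = 9 - 3*P/128
A(b, m) = -2 + m + 2*b (A(b, m) = -2 + ((b + m) + b) = -2 + (m + 2*b) = -2 + m + 2*b)
1/(T(B(8, 17)) + A(237, -1*(-239))) = 1/((9 - 3/128*6) + (-2 - 1*(-239) + 2*237)) = 1/((9 - 9/64) + (-2 + 239 + 474)) = 1/(567/64 + 711) = 1/(46071/64) = 64/46071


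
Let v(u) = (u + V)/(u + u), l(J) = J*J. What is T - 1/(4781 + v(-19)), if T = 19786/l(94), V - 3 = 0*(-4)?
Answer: 898665429/401362046 ≈ 2.2390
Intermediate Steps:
V = 3 (V = 3 + 0*(-4) = 3 + 0 = 3)
l(J) = J²
v(u) = (3 + u)/(2*u) (v(u) = (u + 3)/(u + u) = (3 + u)/((2*u)) = (3 + u)*(1/(2*u)) = (3 + u)/(2*u))
T = 9893/4418 (T = 19786/(94²) = 19786/8836 = 19786*(1/8836) = 9893/4418 ≈ 2.2393)
T - 1/(4781 + v(-19)) = 9893/4418 - 1/(4781 + (½)*(3 - 19)/(-19)) = 9893/4418 - 1/(4781 + (½)*(-1/19)*(-16)) = 9893/4418 - 1/(4781 + 8/19) = 9893/4418 - 1/90847/19 = 9893/4418 - 1*19/90847 = 9893/4418 - 19/90847 = 898665429/401362046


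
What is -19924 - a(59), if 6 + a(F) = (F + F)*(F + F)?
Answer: -33842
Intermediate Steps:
a(F) = -6 + 4*F² (a(F) = -6 + (F + F)*(F + F) = -6 + (2*F)*(2*F) = -6 + 4*F²)
-19924 - a(59) = -19924 - (-6 + 4*59²) = -19924 - (-6 + 4*3481) = -19924 - (-6 + 13924) = -19924 - 1*13918 = -19924 - 13918 = -33842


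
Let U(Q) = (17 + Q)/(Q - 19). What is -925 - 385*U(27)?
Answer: -6085/2 ≈ -3042.5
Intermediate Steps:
U(Q) = (17 + Q)/(-19 + Q)
-925 - 385*U(27) = -925 - 385*(17 + 27)/(-19 + 27) = -925 - 385*44/8 = -925 - 385*11/2 = -925 - 4235/2 = -6085/2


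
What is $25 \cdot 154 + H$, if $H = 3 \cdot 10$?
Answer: $3880$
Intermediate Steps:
$H = 30$
$25 \cdot 154 + H = 25 \cdot 154 + 30 = 3850 + 30 = 3880$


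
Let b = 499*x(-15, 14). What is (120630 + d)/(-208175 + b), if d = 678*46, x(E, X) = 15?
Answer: -75909/100345 ≈ -0.75648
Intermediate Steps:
b = 7485 (b = 499*15 = 7485)
d = 31188
(120630 + d)/(-208175 + b) = (120630 + 31188)/(-208175 + 7485) = 151818/(-200690) = 151818*(-1/200690) = -75909/100345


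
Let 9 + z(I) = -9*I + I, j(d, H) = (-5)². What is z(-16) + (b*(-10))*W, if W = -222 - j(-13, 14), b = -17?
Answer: -41871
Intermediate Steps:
j(d, H) = 25
z(I) = -9 - 8*I (z(I) = -9 + (-9*I + I) = -9 - 8*I)
W = -247 (W = -222 - 1*25 = -222 - 25 = -247)
z(-16) + (b*(-10))*W = (-9 - 8*(-16)) - 17*(-10)*(-247) = (-9 + 128) + 170*(-247) = 119 - 41990 = -41871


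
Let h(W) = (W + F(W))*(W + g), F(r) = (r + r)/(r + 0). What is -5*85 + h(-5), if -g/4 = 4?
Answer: -362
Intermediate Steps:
g = -16 (g = -4*4 = -16)
F(r) = 2 (F(r) = (2*r)/r = 2)
h(W) = (-16 + W)*(2 + W) (h(W) = (W + 2)*(W - 16) = (2 + W)*(-16 + W) = (-16 + W)*(2 + W))
-5*85 + h(-5) = -5*85 + (-32 + (-5)² - 14*(-5)) = -425 + (-32 + 25 + 70) = -425 + 63 = -362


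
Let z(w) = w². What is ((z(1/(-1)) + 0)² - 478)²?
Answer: 227529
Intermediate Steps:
((z(1/(-1)) + 0)² - 478)² = (((1/(-1))² + 0)² - 478)² = (((1*(-1))² + 0)² - 478)² = (((-1)² + 0)² - 478)² = ((1 + 0)² - 478)² = (1² - 478)² = (1 - 478)² = (-477)² = 227529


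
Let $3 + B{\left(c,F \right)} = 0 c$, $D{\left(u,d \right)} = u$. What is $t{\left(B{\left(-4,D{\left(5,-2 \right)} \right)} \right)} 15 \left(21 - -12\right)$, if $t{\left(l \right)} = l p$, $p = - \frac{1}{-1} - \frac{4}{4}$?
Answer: $0$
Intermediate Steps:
$p = 0$ ($p = \left(-1\right) \left(-1\right) - 1 = 1 - 1 = 0$)
$B{\left(c,F \right)} = -3$ ($B{\left(c,F \right)} = -3 + 0 c = -3 + 0 = -3$)
$t{\left(l \right)} = 0$ ($t{\left(l \right)} = l 0 = 0$)
$t{\left(B{\left(-4,D{\left(5,-2 \right)} \right)} \right)} 15 \left(21 - -12\right) = 0 \cdot 15 \left(21 - -12\right) = 0 \left(21 + 12\right) = 0 \cdot 33 = 0$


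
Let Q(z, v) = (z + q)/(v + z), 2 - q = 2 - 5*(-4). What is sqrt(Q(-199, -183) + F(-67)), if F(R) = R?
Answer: 5*I*sqrt(387730)/382 ≈ 8.1503*I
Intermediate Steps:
q = -20 (q = 2 - (2 - 5*(-4)) = 2 - (2 + 20) = 2 - 1*22 = 2 - 22 = -20)
Q(z, v) = (-20 + z)/(v + z) (Q(z, v) = (z - 20)/(v + z) = (-20 + z)/(v + z))
sqrt(Q(-199, -183) + F(-67)) = sqrt((-20 - 199)/(-183 - 199) - 67) = sqrt(-219/(-382) - 67) = sqrt(-1/382*(-219) - 67) = sqrt(219/382 - 67) = sqrt(-25375/382) = 5*I*sqrt(387730)/382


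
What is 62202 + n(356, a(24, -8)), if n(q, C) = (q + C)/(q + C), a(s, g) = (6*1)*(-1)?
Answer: 62203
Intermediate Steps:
a(s, g) = -6 (a(s, g) = 6*(-1) = -6)
n(q, C) = 1 (n(q, C) = (C + q)/(C + q) = 1)
62202 + n(356, a(24, -8)) = 62202 + 1 = 62203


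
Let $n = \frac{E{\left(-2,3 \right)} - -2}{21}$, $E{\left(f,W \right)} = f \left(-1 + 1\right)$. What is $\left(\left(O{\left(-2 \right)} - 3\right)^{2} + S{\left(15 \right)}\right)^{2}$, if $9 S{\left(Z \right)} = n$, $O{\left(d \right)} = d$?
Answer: $\frac{22344529}{35721} \approx 625.53$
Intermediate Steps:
$E{\left(f,W \right)} = 0$ ($E{\left(f,W \right)} = f 0 = 0$)
$n = \frac{2}{21}$ ($n = \frac{0 - -2}{21} = \left(0 + 2\right) \frac{1}{21} = 2 \cdot \frac{1}{21} = \frac{2}{21} \approx 0.095238$)
$S{\left(Z \right)} = \frac{2}{189}$ ($S{\left(Z \right)} = \frac{1}{9} \cdot \frac{2}{21} = \frac{2}{189}$)
$\left(\left(O{\left(-2 \right)} - 3\right)^{2} + S{\left(15 \right)}\right)^{2} = \left(\left(-2 - 3\right)^{2} + \frac{2}{189}\right)^{2} = \left(\left(-5\right)^{2} + \frac{2}{189}\right)^{2} = \left(25 + \frac{2}{189}\right)^{2} = \left(\frac{4727}{189}\right)^{2} = \frac{22344529}{35721}$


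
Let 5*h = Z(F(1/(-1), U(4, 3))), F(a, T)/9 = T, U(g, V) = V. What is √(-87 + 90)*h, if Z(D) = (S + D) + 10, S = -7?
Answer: 6*√3 ≈ 10.392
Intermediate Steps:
F(a, T) = 9*T
Z(D) = 3 + D (Z(D) = (-7 + D) + 10 = 3 + D)
h = 6 (h = (3 + 9*3)/5 = (3 + 27)/5 = (⅕)*30 = 6)
√(-87 + 90)*h = √(-87 + 90)*6 = √3*6 = 6*√3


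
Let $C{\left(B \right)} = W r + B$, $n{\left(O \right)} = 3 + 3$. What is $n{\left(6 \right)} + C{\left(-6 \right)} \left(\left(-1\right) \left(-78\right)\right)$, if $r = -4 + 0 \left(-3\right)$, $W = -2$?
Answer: $162$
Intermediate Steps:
$r = -4$ ($r = -4 + 0 = -4$)
$n{\left(O \right)} = 6$
$C{\left(B \right)} = 8 + B$ ($C{\left(B \right)} = \left(-2\right) \left(-4\right) + B = 8 + B$)
$n{\left(6 \right)} + C{\left(-6 \right)} \left(\left(-1\right) \left(-78\right)\right) = 6 + \left(8 - 6\right) \left(\left(-1\right) \left(-78\right)\right) = 6 + 2 \cdot 78 = 6 + 156 = 162$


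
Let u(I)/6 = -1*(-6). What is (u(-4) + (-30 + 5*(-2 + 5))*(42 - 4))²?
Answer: 285156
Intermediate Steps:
u(I) = 36 (u(I) = 6*(-1*(-6)) = 6*6 = 36)
(u(-4) + (-30 + 5*(-2 + 5))*(42 - 4))² = (36 + (-30 + 5*(-2 + 5))*(42 - 4))² = (36 + (-30 + 5*3)*38)² = (36 + (-30 + 15)*38)² = (36 - 15*38)² = (36 - 570)² = (-534)² = 285156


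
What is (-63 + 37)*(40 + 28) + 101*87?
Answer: 7019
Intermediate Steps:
(-63 + 37)*(40 + 28) + 101*87 = -26*68 + 8787 = -1768 + 8787 = 7019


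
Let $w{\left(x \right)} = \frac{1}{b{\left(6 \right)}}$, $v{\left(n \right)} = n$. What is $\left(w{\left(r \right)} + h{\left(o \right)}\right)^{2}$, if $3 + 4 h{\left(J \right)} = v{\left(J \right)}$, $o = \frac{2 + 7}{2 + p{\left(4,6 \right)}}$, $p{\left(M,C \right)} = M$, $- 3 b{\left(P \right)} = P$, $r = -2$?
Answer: $\frac{49}{64} \approx 0.76563$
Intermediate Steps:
$b{\left(P \right)} = - \frac{P}{3}$
$o = \frac{3}{2}$ ($o = \frac{2 + 7}{2 + 4} = \frac{9}{6} = 9 \cdot \frac{1}{6} = \frac{3}{2} \approx 1.5$)
$h{\left(J \right)} = - \frac{3}{4} + \frac{J}{4}$
$w{\left(x \right)} = - \frac{1}{2}$ ($w{\left(x \right)} = \frac{1}{\left(- \frac{1}{3}\right) 6} = \frac{1}{-2} = - \frac{1}{2}$)
$\left(w{\left(r \right)} + h{\left(o \right)}\right)^{2} = \left(- \frac{1}{2} + \left(- \frac{3}{4} + \frac{1}{4} \cdot \frac{3}{2}\right)\right)^{2} = \left(- \frac{1}{2} + \left(- \frac{3}{4} + \frac{3}{8}\right)\right)^{2} = \left(- \frac{1}{2} - \frac{3}{8}\right)^{2} = \left(- \frac{7}{8}\right)^{2} = \frac{49}{64}$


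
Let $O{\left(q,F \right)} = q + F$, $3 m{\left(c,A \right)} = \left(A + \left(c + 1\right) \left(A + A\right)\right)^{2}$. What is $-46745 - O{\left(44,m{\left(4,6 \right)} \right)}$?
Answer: $-48241$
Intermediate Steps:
$m{\left(c,A \right)} = \frac{\left(A + 2 A \left(1 + c\right)\right)^{2}}{3}$ ($m{\left(c,A \right)} = \frac{\left(A + \left(c + 1\right) \left(A + A\right)\right)^{2}}{3} = \frac{\left(A + \left(1 + c\right) 2 A\right)^{2}}{3} = \frac{\left(A + 2 A \left(1 + c\right)\right)^{2}}{3}$)
$O{\left(q,F \right)} = F + q$
$-46745 - O{\left(44,m{\left(4,6 \right)} \right)} = -46745 - \left(\frac{6^{2} \left(3 + 2 \cdot 4\right)^{2}}{3} + 44\right) = -46745 - \left(\frac{1}{3} \cdot 36 \left(3 + 8\right)^{2} + 44\right) = -46745 - \left(\frac{1}{3} \cdot 36 \cdot 11^{2} + 44\right) = -46745 - \left(\frac{1}{3} \cdot 36 \cdot 121 + 44\right) = -46745 - \left(1452 + 44\right) = -46745 - 1496 = -48241$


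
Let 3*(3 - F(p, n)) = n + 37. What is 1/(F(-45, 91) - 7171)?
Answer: -3/21632 ≈ -0.00013868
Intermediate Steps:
F(p, n) = -28/3 - n/3 (F(p, n) = 3 - (n + 37)/3 = 3 - (37 + n)/3 = 3 + (-37/3 - n/3) = -28/3 - n/3)
1/(F(-45, 91) - 7171) = 1/((-28/3 - ⅓*91) - 7171) = 1/((-28/3 - 91/3) - 7171) = 1/(-119/3 - 7171) = 1/(-21632/3) = -3/21632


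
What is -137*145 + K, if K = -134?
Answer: -19999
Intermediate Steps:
-137*145 + K = -137*145 - 134 = -19865 - 134 = -19999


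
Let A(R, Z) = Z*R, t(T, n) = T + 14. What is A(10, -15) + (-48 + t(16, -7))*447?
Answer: -8196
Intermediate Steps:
t(T, n) = 14 + T
A(R, Z) = R*Z
A(10, -15) + (-48 + t(16, -7))*447 = 10*(-15) + (-48 + (14 + 16))*447 = -150 + (-48 + 30)*447 = -150 - 18*447 = -150 - 8046 = -8196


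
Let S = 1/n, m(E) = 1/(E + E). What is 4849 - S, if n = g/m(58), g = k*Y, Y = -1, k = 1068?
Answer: 600732913/123888 ≈ 4849.0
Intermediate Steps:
g = -1068 (g = 1068*(-1) = -1068)
m(E) = 1/(2*E)
n = -123888 (n = -1068/((½)/58) = -1068/((½)*(1/58)) = -1068/1/116 = -1068*116 = -123888)
S = -1/123888 (S = 1/(-123888) = -1/123888 ≈ -8.0718e-6)
4849 - S = 4849 - 1*(-1/123888) = 4849 + 1/123888 = 600732913/123888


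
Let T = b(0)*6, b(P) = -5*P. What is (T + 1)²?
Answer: 1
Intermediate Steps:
T = 0 (T = -5*0*6 = 0*6 = 0)
(T + 1)² = (0 + 1)² = 1² = 1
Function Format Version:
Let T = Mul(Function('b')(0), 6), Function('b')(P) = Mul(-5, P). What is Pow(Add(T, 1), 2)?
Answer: 1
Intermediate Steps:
T = 0 (T = Mul(Mul(-5, 0), 6) = Mul(0, 6) = 0)
Pow(Add(T, 1), 2) = Pow(Add(0, 1), 2) = Pow(1, 2) = 1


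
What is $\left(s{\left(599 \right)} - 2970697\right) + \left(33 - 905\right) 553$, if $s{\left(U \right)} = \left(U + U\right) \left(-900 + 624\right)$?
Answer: $-3783561$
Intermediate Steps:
$s{\left(U \right)} = - 552 U$ ($s{\left(U \right)} = 2 U \left(-276\right) = - 552 U$)
$\left(s{\left(599 \right)} - 2970697\right) + \left(33 - 905\right) 553 = \left(\left(-552\right) 599 - 2970697\right) + \left(33 - 905\right) 553 = \left(-330648 - 2970697\right) - 482216 = -3301345 - 482216 = -3783561$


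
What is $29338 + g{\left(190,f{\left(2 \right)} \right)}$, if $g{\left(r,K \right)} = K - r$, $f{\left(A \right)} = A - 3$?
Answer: $29147$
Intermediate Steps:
$f{\left(A \right)} = -3 + A$ ($f{\left(A \right)} = A - 3 = -3 + A$)
$29338 + g{\left(190,f{\left(2 \right)} \right)} = 29338 + \left(\left(-3 + 2\right) - 190\right) = 29338 - 191 = 29147$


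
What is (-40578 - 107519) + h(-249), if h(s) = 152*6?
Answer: -147185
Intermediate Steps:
h(s) = 912
(-40578 - 107519) + h(-249) = (-40578 - 107519) + 912 = -148097 + 912 = -147185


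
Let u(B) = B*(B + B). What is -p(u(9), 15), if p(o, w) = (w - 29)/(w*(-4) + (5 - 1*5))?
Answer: -7/30 ≈ -0.23333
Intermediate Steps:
u(B) = 2*B² (u(B) = B*(2*B) = 2*B²)
p(o, w) = -(-29 + w)/(4*w) (p(o, w) = (-29 + w)/(-4*w + (5 - 5)) = (-29 + w)/(-4*w + 0) = (-29 + w)/((-4*w)) = (-29 + w)*(-1/(4*w)) = -(-29 + w)/(4*w))
-p(u(9), 15) = -(29 - 1*15)/(4*15) = -(29 - 15)/(4*15) = -14/(4*15) = -1*7/30 = -7/30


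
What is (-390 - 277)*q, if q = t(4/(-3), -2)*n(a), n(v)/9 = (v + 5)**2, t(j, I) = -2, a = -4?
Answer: 12006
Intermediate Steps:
n(v) = 9*(5 + v)**2 (n(v) = 9*(v + 5)**2 = 9*(5 + v)**2)
q = -18 (q = -18*(5 - 4)**2 = -18*1**2 = -18 ≈ -18.000)
(-390 - 277)*q = (-390 - 277)*(-18) = -667*(-18) = 12006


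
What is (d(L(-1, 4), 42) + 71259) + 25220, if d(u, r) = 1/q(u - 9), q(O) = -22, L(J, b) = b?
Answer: 2122537/22 ≈ 96479.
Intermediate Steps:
d(u, r) = -1/22 (d(u, r) = 1/(-22) = -1/22)
(d(L(-1, 4), 42) + 71259) + 25220 = (-1/22 + 71259) + 25220 = 1567697/22 + 25220 = 2122537/22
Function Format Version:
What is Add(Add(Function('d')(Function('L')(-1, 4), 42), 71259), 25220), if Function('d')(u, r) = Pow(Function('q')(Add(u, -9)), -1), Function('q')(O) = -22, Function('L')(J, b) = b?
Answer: Rational(2122537, 22) ≈ 96479.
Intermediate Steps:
Function('d')(u, r) = Rational(-1, 22) (Function('d')(u, r) = Pow(-22, -1) = Rational(-1, 22))
Add(Add(Function('d')(Function('L')(-1, 4), 42), 71259), 25220) = Add(Add(Rational(-1, 22), 71259), 25220) = Add(Rational(1567697, 22), 25220) = Rational(2122537, 22)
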